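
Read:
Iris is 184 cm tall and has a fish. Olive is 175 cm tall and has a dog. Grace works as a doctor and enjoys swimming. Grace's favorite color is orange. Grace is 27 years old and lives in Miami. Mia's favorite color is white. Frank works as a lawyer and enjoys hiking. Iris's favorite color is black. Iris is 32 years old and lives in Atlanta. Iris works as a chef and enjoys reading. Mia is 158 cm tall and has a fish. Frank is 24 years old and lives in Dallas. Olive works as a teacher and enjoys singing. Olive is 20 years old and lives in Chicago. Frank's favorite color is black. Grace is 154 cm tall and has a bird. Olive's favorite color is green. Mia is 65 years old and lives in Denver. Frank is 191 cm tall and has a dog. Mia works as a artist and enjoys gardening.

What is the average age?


Sum=168, n=5, avg=33.6

33.6


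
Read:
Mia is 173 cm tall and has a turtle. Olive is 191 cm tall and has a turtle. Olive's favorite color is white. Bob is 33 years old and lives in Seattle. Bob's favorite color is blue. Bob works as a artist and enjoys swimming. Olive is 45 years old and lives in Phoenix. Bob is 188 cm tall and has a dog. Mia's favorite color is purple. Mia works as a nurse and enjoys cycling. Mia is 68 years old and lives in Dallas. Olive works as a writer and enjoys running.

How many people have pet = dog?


Count: 1

1


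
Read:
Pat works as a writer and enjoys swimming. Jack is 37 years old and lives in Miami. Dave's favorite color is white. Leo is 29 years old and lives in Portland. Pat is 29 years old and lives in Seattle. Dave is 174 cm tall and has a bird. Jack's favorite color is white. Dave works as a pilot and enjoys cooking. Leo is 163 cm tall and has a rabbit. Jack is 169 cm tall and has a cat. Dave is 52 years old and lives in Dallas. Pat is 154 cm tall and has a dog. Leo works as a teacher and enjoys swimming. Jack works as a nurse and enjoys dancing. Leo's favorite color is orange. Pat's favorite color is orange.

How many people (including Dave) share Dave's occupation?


Dave is a pilot. Count = 1

1


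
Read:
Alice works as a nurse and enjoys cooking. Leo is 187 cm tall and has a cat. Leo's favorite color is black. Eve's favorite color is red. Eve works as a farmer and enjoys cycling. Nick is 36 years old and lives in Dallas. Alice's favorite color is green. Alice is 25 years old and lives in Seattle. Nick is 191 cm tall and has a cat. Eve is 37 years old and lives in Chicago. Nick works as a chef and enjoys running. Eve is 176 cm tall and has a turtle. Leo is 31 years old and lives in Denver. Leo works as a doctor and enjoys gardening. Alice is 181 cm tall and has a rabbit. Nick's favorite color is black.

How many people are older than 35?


Filter: 2

2


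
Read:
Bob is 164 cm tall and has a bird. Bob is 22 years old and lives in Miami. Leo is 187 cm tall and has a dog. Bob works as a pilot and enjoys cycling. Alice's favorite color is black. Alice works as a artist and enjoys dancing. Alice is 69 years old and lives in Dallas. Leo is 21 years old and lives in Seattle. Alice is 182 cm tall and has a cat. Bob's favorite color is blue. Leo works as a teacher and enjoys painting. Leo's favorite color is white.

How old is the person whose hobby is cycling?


Person with hobby=cycling is Bob, age 22

22


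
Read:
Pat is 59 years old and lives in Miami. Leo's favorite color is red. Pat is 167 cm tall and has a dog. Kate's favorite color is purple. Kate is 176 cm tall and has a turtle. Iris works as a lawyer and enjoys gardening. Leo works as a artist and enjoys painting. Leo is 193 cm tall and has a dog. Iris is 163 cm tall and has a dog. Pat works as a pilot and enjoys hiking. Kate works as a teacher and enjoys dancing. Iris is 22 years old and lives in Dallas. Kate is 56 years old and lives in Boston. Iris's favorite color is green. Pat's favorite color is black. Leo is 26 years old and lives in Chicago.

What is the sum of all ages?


22+56+59+26 = 163

163


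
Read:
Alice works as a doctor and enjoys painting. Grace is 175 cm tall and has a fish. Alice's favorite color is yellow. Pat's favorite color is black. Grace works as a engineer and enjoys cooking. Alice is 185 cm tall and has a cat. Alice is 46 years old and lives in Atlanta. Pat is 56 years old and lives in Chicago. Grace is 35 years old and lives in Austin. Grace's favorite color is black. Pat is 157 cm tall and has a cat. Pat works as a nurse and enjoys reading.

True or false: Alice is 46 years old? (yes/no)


Alice is actually 46. yes

yes


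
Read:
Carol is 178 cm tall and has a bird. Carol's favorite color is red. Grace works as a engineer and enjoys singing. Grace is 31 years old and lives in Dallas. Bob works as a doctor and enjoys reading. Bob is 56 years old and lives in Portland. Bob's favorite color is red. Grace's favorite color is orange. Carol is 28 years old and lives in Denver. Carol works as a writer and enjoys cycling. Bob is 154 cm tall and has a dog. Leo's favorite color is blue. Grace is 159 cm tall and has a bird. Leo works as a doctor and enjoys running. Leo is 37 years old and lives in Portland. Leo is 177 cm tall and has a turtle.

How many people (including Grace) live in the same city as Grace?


Grace lives in Dallas. Count = 1

1


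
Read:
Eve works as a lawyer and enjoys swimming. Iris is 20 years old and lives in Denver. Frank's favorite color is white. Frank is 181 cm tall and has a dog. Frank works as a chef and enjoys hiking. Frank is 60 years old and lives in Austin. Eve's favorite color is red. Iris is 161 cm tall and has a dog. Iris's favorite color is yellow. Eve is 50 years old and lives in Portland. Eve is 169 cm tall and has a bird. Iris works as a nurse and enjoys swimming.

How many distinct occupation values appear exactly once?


Unique occupation values: 3

3


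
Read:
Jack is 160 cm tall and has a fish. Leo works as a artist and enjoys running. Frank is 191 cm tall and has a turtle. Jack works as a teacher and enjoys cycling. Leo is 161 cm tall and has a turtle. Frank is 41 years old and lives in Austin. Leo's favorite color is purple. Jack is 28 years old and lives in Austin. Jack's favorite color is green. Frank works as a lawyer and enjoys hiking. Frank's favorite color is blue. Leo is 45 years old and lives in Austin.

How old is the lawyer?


The lawyer is Frank, age 41

41


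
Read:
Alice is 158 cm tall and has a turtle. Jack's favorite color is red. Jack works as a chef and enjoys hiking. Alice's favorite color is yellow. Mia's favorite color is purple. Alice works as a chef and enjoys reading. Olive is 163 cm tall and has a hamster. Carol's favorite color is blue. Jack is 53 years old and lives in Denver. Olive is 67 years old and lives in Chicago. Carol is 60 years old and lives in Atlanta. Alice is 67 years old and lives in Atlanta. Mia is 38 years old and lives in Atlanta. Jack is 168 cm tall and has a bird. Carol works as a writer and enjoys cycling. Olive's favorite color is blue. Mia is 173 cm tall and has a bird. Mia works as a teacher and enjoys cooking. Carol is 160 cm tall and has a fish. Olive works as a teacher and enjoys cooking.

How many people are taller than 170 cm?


Taller than 170: 1

1


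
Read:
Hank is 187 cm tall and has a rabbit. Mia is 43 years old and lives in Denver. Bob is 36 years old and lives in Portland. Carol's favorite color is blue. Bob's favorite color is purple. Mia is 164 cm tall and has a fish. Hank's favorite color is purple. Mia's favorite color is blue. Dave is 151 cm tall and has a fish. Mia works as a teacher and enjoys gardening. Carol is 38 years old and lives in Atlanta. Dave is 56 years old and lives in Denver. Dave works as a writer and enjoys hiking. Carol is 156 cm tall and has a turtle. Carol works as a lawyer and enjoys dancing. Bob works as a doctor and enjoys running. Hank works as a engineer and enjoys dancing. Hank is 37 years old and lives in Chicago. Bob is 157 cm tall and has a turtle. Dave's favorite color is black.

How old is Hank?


Hank is 37 years old

37


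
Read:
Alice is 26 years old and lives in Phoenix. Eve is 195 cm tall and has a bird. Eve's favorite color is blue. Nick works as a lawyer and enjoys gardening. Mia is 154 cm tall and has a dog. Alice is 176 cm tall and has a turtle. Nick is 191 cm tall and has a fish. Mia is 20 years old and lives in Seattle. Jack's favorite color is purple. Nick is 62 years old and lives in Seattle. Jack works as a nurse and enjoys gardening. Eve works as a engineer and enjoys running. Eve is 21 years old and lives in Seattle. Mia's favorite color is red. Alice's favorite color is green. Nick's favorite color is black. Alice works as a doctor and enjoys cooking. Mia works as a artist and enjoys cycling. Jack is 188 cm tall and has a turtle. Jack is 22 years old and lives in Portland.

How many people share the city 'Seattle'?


Count: 3

3


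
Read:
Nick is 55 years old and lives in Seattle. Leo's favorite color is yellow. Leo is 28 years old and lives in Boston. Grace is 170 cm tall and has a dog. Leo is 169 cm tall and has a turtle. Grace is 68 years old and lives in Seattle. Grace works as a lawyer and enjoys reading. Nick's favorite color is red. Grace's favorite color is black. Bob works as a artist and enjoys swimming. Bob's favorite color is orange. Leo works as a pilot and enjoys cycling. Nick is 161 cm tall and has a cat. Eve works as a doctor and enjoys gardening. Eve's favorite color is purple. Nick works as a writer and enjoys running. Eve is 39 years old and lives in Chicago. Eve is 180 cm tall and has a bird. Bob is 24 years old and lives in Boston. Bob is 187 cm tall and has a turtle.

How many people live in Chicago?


Count in Chicago: 1

1


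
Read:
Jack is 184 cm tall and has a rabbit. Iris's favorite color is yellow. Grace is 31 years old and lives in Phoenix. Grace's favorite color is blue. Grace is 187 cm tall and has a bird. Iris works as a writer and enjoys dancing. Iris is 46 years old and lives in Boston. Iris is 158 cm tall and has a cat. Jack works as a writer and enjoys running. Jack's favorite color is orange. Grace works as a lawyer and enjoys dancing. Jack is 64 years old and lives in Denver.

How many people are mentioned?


People: Jack, Iris, Grace. Count = 3

3


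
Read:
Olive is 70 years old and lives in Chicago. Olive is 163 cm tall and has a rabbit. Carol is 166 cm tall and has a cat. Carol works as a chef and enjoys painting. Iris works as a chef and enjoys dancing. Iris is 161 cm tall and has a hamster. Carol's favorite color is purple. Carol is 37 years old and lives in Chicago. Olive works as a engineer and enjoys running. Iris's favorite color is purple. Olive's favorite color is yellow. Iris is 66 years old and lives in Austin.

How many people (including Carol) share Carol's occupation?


Carol is a chef. Count = 2

2


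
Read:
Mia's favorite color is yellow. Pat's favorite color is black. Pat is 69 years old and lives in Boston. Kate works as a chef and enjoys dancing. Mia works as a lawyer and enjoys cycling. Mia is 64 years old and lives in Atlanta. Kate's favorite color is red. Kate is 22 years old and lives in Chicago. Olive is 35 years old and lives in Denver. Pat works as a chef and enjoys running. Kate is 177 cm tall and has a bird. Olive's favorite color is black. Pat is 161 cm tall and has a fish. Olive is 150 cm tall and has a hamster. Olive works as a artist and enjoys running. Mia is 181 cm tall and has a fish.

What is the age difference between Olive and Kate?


|35 - 22| = 13

13


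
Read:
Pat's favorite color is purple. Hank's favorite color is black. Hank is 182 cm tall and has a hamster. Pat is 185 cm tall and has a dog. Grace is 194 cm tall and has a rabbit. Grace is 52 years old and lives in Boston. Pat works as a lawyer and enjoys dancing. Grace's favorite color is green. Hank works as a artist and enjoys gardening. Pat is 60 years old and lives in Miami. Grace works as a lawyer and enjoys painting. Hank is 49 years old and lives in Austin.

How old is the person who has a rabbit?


Person with rabbit is Grace, age 52

52


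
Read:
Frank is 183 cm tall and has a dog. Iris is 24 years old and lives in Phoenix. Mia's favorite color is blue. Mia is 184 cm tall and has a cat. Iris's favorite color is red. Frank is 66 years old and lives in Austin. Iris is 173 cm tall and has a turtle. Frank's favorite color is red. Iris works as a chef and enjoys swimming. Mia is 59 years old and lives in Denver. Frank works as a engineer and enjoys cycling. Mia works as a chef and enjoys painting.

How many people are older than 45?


Filter: 2

2


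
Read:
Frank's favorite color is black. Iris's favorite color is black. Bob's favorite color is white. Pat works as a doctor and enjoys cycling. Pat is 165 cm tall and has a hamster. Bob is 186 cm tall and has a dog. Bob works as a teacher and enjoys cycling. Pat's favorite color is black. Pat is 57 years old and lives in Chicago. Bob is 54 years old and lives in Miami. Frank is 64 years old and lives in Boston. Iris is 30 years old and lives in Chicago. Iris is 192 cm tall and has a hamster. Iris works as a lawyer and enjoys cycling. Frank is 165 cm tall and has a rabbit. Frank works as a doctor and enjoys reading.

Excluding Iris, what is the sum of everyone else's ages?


Sum (excluding Iris): 175

175


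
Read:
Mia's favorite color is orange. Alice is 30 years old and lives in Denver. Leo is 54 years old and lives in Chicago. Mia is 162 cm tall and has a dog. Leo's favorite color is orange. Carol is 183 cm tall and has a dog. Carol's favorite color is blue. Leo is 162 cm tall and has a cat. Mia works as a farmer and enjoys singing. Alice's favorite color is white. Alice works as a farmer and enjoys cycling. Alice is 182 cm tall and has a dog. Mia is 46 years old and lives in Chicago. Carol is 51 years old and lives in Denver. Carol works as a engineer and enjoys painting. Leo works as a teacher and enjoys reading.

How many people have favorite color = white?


Count: 1

1


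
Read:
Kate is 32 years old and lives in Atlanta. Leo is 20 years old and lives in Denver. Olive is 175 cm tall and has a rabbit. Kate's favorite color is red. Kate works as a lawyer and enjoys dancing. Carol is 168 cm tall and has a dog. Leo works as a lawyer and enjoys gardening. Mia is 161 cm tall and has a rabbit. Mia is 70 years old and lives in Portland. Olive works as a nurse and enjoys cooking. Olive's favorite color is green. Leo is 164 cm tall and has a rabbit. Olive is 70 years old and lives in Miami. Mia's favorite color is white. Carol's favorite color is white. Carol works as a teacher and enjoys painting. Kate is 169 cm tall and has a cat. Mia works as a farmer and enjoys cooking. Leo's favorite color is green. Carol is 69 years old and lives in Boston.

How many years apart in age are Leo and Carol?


20 vs 69, diff = 49

49


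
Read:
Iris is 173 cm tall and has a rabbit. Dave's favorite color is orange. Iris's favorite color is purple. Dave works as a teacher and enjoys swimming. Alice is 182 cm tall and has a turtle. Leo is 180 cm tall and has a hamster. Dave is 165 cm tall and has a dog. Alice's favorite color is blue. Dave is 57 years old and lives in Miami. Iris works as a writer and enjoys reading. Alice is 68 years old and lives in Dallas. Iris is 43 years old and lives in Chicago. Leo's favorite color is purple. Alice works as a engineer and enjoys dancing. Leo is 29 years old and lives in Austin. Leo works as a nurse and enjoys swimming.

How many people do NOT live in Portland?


Not in Portland: 4

4


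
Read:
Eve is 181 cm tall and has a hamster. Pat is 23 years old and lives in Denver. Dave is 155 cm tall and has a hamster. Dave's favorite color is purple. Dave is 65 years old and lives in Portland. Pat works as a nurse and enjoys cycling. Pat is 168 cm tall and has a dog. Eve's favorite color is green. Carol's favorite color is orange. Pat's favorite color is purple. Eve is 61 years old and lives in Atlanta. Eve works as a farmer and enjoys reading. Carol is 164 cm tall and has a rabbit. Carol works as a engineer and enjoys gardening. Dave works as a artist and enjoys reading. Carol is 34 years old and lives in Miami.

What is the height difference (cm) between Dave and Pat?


|155 - 168| = 13

13


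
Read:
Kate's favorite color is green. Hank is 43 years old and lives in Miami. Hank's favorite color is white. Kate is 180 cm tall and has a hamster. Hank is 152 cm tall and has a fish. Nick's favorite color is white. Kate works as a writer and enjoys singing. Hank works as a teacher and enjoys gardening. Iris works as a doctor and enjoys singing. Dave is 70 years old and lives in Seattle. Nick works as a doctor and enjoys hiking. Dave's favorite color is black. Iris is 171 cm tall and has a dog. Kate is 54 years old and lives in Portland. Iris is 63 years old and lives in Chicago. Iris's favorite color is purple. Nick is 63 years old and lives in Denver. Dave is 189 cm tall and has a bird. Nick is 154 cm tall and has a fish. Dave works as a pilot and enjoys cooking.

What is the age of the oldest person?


Oldest: Dave at 70

70


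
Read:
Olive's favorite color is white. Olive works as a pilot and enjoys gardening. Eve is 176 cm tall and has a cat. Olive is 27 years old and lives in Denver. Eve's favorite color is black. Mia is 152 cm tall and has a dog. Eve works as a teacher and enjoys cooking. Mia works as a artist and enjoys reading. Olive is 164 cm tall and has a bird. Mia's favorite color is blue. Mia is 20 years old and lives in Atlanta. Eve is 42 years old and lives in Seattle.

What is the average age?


Sum=89, n=3, avg=29.67

29.67


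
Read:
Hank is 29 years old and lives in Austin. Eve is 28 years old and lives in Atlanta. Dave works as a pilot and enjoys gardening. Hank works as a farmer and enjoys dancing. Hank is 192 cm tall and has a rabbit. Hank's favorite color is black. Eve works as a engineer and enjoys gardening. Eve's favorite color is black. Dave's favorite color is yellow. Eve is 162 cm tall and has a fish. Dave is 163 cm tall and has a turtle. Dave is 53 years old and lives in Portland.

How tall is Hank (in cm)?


Hank is 192 cm tall

192


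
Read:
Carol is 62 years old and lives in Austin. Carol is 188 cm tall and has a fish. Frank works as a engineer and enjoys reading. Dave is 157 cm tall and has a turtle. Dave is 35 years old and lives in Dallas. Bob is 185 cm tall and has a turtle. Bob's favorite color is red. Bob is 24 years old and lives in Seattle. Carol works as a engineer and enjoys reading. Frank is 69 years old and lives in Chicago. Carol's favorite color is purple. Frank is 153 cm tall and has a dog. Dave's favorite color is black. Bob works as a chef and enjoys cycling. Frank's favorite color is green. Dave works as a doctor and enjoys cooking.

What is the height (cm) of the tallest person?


Tallest: Carol at 188 cm

188


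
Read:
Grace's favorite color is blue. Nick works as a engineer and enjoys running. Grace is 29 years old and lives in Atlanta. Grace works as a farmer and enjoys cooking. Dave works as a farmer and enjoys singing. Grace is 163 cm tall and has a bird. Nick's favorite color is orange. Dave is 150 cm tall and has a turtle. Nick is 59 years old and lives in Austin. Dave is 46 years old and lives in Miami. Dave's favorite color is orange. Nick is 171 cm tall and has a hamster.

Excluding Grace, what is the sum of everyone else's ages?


Sum (excluding Grace): 105

105


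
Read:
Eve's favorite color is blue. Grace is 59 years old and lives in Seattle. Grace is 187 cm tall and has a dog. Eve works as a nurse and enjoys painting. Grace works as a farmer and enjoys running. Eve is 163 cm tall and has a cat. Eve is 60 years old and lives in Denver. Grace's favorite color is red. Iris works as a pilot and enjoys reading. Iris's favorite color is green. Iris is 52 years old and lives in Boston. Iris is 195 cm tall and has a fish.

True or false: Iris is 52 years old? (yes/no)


Iris is actually 52. yes

yes


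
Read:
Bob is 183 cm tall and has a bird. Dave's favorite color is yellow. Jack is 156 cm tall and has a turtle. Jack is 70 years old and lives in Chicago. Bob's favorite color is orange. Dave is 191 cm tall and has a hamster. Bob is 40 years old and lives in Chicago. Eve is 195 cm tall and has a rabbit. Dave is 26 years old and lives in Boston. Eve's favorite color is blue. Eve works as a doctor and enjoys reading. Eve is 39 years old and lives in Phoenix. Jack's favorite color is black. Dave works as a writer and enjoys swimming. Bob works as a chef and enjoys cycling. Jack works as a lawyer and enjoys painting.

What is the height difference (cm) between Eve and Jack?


|195 - 156| = 39

39


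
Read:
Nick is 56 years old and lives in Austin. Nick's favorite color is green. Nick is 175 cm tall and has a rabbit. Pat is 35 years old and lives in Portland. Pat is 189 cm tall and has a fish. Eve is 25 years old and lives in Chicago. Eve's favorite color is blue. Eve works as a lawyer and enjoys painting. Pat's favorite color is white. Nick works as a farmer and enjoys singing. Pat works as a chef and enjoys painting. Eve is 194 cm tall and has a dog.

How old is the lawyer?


The lawyer is Eve, age 25

25


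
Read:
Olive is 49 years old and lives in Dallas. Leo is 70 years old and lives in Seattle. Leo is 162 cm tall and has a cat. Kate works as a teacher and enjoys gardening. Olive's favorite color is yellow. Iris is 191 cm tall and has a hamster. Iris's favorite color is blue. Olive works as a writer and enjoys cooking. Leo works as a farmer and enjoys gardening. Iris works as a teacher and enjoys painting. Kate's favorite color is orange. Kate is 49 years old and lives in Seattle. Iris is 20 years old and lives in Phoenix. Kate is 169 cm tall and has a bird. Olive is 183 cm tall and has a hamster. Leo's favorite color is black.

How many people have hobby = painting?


Count: 1

1


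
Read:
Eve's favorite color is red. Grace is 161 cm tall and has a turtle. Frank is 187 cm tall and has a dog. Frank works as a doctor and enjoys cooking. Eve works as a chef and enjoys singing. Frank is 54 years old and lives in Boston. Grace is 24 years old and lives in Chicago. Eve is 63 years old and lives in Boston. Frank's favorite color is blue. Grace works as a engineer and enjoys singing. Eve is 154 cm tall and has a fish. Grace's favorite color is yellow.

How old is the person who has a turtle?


Person with turtle is Grace, age 24

24


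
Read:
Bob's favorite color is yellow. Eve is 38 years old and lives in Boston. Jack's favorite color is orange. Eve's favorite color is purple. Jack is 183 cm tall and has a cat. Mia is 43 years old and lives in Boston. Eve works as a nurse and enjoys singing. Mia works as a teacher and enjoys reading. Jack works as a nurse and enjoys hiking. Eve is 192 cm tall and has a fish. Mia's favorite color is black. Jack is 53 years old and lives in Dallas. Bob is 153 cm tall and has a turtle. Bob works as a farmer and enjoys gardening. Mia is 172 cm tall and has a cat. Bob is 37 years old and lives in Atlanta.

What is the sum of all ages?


53+38+43+37 = 171

171


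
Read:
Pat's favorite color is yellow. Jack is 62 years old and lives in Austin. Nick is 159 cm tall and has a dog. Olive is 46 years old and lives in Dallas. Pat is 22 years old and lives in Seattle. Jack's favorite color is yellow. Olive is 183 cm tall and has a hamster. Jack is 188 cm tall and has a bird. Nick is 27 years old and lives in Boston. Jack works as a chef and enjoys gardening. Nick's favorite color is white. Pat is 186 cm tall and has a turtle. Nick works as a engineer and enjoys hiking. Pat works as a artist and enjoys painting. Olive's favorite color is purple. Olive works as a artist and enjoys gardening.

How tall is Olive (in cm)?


Olive is 183 cm tall

183


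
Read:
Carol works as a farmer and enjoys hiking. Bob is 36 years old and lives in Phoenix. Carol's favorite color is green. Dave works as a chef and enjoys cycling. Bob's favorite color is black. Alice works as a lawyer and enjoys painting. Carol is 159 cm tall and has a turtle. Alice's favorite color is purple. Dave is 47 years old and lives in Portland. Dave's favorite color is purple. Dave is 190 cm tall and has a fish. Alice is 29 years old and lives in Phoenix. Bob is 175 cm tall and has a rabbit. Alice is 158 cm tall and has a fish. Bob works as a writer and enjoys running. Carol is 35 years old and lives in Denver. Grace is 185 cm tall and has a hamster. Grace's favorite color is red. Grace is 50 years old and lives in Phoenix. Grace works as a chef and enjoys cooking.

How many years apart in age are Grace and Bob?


50 vs 36, diff = 14

14


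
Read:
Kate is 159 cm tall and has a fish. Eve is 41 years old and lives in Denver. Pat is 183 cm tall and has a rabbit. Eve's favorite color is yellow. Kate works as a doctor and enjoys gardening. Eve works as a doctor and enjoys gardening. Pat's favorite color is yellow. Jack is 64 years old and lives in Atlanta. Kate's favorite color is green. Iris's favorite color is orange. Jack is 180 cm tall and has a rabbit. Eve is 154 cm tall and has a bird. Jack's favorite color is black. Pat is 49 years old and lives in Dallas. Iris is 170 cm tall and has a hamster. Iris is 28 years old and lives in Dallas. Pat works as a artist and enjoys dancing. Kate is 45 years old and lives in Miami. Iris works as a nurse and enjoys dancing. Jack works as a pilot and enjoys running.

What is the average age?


Sum=227, n=5, avg=45.4

45.4


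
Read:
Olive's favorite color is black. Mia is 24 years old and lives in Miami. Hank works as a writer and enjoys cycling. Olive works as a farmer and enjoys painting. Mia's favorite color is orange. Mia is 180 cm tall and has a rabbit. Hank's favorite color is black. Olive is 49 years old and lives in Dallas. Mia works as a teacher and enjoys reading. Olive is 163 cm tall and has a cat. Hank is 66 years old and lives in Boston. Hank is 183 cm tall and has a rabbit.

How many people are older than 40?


Filter: 2

2


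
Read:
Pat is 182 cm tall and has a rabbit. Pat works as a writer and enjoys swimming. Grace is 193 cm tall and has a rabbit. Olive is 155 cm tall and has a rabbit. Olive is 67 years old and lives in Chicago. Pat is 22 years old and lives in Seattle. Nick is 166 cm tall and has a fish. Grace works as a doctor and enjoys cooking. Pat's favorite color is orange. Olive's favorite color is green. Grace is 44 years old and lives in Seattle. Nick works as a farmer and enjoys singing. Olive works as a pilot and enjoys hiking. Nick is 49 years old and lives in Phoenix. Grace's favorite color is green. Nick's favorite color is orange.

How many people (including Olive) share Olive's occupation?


Olive is a pilot. Count = 1

1


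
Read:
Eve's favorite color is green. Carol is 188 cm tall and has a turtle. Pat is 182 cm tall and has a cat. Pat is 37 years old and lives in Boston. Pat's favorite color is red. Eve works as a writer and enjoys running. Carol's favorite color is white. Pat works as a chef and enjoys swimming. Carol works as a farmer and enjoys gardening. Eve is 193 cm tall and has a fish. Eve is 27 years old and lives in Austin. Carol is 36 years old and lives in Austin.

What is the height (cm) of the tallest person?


Tallest: Eve at 193 cm

193


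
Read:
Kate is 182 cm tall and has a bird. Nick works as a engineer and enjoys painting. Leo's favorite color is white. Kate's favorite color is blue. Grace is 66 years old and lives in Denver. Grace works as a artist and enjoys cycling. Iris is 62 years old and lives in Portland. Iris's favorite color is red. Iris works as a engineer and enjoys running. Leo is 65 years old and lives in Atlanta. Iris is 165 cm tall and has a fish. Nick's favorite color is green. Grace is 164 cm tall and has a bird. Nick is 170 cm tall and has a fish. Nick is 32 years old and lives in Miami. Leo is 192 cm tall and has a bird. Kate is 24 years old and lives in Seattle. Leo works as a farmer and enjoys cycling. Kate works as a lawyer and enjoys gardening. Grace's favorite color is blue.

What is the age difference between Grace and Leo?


|66 - 65| = 1

1


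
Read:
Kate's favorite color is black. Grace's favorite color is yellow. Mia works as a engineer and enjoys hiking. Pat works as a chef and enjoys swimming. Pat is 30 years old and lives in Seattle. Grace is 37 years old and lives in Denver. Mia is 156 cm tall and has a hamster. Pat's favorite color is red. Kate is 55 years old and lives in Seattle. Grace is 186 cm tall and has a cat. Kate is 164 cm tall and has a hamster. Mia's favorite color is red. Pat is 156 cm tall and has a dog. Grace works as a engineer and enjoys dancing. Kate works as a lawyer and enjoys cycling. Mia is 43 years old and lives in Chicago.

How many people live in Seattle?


Count in Seattle: 2

2


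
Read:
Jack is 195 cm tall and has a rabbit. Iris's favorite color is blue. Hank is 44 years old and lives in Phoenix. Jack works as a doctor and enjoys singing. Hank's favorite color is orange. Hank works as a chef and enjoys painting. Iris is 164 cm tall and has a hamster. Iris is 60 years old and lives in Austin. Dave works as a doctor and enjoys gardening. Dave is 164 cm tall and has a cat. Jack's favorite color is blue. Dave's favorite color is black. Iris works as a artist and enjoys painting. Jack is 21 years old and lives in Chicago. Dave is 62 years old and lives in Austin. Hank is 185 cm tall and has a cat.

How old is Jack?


Jack is 21 years old

21


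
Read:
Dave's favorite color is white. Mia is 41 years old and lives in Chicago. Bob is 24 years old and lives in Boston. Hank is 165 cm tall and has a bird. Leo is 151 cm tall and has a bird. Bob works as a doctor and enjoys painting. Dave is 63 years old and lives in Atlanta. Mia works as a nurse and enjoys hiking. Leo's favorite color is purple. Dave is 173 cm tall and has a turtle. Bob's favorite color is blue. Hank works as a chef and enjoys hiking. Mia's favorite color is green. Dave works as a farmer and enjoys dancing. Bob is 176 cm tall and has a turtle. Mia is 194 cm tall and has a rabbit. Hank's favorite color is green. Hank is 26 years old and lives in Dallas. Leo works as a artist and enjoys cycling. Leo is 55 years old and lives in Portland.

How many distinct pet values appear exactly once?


Unique pet values: 1

1


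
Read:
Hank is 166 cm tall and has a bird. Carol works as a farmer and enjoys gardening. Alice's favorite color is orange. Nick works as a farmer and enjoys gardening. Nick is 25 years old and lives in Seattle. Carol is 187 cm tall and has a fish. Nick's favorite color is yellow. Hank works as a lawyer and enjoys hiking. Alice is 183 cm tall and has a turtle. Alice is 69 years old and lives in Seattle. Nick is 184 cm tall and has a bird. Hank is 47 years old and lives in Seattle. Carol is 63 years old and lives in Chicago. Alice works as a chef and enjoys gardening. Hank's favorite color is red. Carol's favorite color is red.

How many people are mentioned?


People: Alice, Nick, Carol, Hank. Count = 4

4


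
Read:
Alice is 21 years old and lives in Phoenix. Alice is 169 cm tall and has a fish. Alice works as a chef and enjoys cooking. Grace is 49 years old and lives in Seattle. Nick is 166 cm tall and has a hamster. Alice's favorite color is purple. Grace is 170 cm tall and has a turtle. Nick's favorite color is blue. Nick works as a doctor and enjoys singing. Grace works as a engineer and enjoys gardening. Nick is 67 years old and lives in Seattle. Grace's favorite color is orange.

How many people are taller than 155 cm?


Taller than 155: 3

3


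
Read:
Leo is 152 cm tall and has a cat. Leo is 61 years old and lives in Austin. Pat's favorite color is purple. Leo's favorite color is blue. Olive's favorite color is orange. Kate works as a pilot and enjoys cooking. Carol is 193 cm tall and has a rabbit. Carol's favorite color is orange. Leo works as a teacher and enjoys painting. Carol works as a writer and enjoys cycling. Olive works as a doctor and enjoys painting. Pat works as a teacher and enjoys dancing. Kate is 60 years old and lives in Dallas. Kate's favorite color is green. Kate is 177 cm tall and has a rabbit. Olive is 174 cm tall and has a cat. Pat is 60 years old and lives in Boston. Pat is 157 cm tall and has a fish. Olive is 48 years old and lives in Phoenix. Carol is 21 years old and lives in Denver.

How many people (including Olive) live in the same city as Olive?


Olive lives in Phoenix. Count = 1

1


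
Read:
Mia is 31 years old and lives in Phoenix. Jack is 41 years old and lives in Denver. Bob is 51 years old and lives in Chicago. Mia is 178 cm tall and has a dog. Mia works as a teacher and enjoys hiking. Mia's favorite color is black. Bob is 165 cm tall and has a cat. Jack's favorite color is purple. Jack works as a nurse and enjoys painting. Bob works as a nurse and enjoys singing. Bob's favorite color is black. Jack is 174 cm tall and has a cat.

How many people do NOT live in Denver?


Not in Denver: 2

2


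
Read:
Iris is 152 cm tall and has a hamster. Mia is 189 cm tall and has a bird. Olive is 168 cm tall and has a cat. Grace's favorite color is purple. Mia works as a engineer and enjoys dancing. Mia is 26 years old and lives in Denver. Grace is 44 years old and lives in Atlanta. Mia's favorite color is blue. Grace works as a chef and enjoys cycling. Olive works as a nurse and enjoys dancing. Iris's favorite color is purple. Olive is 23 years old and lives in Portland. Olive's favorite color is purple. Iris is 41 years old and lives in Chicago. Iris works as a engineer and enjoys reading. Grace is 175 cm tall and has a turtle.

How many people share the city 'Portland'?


Count: 1

1


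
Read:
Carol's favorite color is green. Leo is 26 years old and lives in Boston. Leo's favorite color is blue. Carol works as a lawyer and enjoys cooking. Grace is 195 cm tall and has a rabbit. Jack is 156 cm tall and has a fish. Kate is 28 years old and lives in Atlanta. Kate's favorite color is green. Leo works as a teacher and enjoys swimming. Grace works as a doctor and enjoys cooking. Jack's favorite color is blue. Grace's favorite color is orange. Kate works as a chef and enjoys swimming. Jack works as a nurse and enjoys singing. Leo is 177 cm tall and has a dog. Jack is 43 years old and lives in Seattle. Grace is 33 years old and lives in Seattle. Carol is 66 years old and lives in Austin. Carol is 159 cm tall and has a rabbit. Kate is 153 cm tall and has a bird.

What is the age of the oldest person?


Oldest: Carol at 66

66


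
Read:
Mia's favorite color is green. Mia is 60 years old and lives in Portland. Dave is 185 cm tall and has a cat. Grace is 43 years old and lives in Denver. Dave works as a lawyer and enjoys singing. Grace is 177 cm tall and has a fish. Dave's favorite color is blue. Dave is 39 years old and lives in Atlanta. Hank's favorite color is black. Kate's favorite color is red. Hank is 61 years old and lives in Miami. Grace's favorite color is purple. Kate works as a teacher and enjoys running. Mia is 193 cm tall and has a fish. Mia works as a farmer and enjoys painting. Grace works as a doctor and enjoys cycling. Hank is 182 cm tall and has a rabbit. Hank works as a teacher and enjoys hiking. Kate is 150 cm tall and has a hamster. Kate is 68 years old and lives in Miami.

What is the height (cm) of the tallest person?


Tallest: Mia at 193 cm

193


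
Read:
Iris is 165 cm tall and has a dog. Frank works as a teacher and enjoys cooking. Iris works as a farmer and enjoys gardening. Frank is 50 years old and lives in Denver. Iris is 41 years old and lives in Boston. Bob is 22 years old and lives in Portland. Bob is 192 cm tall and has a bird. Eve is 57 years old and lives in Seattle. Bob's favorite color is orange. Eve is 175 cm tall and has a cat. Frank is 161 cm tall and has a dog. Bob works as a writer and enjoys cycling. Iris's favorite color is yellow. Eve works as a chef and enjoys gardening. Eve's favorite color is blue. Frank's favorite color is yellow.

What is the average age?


Sum=170, n=4, avg=42.5

42.5


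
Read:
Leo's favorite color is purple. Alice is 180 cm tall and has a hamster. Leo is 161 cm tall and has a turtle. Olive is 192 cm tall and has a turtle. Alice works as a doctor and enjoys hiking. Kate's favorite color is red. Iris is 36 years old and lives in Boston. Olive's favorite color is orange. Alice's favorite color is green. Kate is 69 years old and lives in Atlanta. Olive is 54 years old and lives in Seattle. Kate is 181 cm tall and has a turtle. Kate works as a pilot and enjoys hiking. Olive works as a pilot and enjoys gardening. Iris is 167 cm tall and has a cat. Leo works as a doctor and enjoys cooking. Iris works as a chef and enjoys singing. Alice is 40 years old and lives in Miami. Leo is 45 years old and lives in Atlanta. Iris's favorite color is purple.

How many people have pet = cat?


Count: 1

1


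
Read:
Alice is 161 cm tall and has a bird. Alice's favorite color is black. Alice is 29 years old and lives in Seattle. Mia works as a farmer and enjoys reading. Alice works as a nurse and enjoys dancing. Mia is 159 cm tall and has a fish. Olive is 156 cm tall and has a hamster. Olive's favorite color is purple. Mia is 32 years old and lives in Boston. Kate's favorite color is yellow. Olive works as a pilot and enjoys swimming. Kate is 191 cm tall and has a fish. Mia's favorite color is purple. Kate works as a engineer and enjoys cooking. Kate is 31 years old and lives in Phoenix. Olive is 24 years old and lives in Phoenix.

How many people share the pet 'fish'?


Count: 2

2


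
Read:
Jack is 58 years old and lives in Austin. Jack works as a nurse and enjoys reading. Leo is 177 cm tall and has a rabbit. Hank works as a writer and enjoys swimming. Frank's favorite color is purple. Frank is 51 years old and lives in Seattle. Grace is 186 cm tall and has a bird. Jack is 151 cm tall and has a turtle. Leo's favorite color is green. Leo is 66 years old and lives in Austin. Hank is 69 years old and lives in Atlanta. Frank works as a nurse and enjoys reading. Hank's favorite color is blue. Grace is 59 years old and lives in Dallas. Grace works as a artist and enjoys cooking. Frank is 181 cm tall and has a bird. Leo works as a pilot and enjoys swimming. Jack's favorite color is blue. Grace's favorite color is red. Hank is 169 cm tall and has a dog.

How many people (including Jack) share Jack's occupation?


Jack is a nurse. Count = 2

2


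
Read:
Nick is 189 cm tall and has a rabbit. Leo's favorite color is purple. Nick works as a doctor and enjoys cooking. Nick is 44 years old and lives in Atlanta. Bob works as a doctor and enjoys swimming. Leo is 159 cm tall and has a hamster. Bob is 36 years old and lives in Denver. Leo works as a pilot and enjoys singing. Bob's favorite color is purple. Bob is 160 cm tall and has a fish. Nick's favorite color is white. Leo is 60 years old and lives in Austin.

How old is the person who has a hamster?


Person with hamster is Leo, age 60

60


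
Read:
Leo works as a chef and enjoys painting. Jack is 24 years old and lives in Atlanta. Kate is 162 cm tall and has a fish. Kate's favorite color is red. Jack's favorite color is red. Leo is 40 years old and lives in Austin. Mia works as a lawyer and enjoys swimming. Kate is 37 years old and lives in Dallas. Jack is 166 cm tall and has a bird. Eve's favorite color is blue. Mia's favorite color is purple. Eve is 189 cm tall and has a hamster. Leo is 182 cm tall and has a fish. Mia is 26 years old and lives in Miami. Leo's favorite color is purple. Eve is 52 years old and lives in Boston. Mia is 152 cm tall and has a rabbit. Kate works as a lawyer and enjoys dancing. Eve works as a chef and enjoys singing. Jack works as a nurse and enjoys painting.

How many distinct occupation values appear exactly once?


Unique occupation values: 1

1


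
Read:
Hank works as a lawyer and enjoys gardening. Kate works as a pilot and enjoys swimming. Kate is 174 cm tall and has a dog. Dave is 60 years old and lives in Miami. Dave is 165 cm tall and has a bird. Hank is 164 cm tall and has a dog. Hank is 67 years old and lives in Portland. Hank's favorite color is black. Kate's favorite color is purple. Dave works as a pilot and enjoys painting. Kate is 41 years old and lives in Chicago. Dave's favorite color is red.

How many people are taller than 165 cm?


Taller than 165: 1

1
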